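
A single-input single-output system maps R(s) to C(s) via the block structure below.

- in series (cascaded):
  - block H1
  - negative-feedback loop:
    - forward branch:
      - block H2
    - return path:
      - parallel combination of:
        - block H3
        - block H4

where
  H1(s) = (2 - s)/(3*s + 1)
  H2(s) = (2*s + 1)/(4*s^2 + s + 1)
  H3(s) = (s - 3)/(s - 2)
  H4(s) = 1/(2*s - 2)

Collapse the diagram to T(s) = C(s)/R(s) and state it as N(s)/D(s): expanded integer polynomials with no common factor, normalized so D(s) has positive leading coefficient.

(1) reduce the parallel group H3, H4 gives (2*s^2 - 7*s + 4)/(2*s^2 - 6*s + 4)
(2) feedback reduction of H2, (H3+H4) gives (4*s^3 - 10*s^2 + 2*s + 4)/(8*s^4 - 18*s^3 - s + 8)
(3) series reduction of H1, [H2/(1+H2*(H3+H4))]: this yields T(s), and no further normalization is needed

Answer: (-4*s^4 + 18*s^3 - 22*s^2 + 8)/(24*s^5 - 46*s^4 - 18*s^3 - 3*s^2 + 23*s + 8)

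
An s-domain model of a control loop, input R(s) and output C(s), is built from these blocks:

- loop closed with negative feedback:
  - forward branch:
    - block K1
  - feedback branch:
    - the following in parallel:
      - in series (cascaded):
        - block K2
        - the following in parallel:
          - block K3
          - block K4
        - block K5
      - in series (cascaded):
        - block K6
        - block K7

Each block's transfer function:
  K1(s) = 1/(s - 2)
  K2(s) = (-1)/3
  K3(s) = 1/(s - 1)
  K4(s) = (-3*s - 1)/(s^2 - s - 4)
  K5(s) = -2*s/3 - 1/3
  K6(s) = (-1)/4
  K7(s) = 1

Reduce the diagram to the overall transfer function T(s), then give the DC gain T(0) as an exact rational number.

Answer: -3/7

Working:
Step 1. combine K3, K4 in parallel; result (-2*s^2 + s - 3)/(s^3 - 2*s^2 - 3*s + 4)
Step 2. cascade K2, (K3+K4), K5; result (-4*s^3 - 5*s - 3)/(9*s^3 - 18*s^2 - 27*s + 36)
Step 3. combine K6, K7 in series; result (-1)/4
Step 4. parallel reduction of (K2*(K3+K4)*K5), (K6*K7); result (-25*s^3 + 18*s^2 + 7*s - 48)/(36*s^3 - 72*s^2 - 108*s + 144)
Step 5. collapse the loop (K1 forward, ((K2*(K3+K4)*K5)+(K6*K7)) return); result (36*s^3 - 72*s^2 - 108*s + 144)/(36*s^4 - 169*s^3 + 54*s^2 + 367*s - 336)
The step-5 result is T(s). Setting s = 0: T(0) = 144/(-336) = -3/7.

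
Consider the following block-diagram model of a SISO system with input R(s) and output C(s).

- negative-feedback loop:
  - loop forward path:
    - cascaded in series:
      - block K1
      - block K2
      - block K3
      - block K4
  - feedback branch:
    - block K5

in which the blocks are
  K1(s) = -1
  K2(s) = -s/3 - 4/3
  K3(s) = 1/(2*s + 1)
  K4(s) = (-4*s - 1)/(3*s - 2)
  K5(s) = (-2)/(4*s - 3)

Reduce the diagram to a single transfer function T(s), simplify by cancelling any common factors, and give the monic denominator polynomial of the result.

(1) series reduction of K1, K2, K3, K4 gives (-4*s^2 - 17*s - 4)/(18*s^2 - 3*s - 6)
(2) apply the feedback formula to (K1*K2*K3*K4), K5 gives (-16*s^3 - 56*s^2 + 35*s + 12)/(72*s^3 - 58*s^2 + 19*s + 26)
Step 2 gives the fully reduced T(s), with no common factor left to cancel. The denominator's leading coefficient is 72, so divide each of its coefficients by 72 to get the monic form.

Hence the answer: s^3 - 29*s^2/36 + 19*s/72 + 13/36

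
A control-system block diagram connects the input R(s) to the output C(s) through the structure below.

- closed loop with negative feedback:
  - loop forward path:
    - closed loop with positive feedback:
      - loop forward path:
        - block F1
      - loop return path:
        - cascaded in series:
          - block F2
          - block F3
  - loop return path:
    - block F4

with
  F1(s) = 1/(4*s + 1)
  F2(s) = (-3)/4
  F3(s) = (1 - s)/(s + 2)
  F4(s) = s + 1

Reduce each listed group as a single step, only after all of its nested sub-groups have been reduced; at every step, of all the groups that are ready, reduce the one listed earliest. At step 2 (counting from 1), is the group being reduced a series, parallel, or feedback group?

1. series reduction of F2, F3
2. collapse the loop (F1 forward, (F2*F3) return)
3. apply the feedback formula to [F1/(1-F1*(F2*F3))], F4
So the answer for step 2 is feedback.

Answer: feedback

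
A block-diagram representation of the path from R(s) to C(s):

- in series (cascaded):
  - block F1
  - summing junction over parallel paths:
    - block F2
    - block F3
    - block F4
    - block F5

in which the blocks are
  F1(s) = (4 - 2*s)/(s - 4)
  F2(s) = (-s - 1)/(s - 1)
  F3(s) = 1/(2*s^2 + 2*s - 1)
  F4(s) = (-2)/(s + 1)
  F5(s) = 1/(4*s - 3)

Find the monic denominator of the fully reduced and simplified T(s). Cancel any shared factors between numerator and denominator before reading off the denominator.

(1) combine F2, F3, F4, F5 in parallel; result (-8*s^5 - 32*s^4 + 16*s^3 + 33*s^2 - 28*s + 7)/(8*s^5 + 2*s^4 - 18*s^3 + s^2 + 10*s - 3)
(2) multiply F1, (F2+F3+F4+F5) (series); result (16*s^6 + 32*s^5 - 160*s^4 - 2*s^3 + 188*s^2 - 126*s + 28)/(8*s^6 - 30*s^5 - 26*s^4 + 73*s^3 + 6*s^2 - 43*s + 12)
That last expression is T(s), already simplified. Scaling its denominator by 1/8 (the reciprocal of the leading coefficient) yields the monic denominator.

Therefore the answer is s^6 - 15*s^5/4 - 13*s^4/4 + 73*s^3/8 + 3*s^2/4 - 43*s/8 + 3/2.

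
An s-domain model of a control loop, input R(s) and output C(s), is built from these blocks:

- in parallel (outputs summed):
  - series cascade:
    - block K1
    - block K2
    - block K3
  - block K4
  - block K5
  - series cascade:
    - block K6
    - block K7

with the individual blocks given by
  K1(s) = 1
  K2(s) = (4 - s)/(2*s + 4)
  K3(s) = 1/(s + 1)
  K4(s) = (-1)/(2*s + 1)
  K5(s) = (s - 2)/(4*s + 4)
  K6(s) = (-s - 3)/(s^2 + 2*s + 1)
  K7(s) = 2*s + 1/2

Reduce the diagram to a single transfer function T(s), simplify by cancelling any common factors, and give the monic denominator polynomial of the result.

Reducing step by step:

(1) series reduction of K1, K2, K3 gives (4 - s)/(2*s^2 + 6*s + 4)
(2) reduce the series chain K6, K7 gives (-4*s^2 - 13*s - 3)/(2*s^2 + 4*s + 2)
(3) sum the parallel branches (K1*K2*K3), K4, K5, (K6*K7) gives (-14*s^4 - 97*s^3 - 171*s^2 - 92*s - 16)/(8*s^4 + 36*s^3 + 56*s^2 + 36*s + 8)
Step 3 gives the fully reduced T(s), with no common factor left to cancel. The denominator's leading coefficient is 8, so divide each of its coefficients by 8 to get the monic form.

Answer: s^4 + 9*s^3/2 + 7*s^2 + 9*s/2 + 1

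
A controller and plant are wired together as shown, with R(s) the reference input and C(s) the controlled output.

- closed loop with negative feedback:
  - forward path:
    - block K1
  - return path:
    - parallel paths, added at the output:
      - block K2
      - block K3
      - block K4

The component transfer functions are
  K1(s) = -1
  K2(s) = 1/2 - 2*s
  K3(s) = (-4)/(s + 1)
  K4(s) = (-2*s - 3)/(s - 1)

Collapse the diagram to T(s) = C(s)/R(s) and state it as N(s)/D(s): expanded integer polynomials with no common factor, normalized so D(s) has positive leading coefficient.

Reducing step by step:

Step 1: add K2, K3, K4 (parallel); result (-4*s^3 - 3*s^2 - 14*s + 1)/(2*s^2 - 2)
Step 2: collapse the loop (K1 forward, (K2+K3+K4) return), giving the overall T(s)

Answer: (2 - 2*s^2)/(4*s^3 + 5*s^2 + 14*s - 3)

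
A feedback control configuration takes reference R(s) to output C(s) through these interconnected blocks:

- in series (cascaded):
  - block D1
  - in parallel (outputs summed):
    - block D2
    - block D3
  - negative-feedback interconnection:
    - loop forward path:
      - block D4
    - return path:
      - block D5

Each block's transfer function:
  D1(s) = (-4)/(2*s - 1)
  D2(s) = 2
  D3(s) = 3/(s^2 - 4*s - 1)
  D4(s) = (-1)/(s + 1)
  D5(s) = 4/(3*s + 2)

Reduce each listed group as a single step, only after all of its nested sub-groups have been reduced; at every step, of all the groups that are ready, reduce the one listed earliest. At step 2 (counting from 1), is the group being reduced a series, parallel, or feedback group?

Answer: feedback

Working:
Step 1. add D2, D3 (parallel)
Step 2. feedback reduction of D4, D5
Step 3. reduce the series chain D1, (D2+D3), [D4/(1+D4*D5)]
The group at step 2 is a feedback group.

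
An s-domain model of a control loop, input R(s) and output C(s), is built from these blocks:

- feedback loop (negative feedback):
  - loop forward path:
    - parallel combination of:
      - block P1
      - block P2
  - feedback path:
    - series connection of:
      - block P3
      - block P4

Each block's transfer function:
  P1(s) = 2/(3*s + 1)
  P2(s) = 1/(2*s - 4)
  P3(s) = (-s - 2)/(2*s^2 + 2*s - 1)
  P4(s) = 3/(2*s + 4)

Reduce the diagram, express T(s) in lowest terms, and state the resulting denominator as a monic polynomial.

[1] sum the parallel branches P1, P2; result (7*s - 7)/(6*s^2 - 10*s - 4)
[2] multiply P3, P4 (series); result (-3)/(4*s^2 + 4*s - 2)
[3] collapse the loop ((P1+P2) forward, (P3*P4) return); result (28*s^3 - 42*s + 14)/(24*s^4 - 16*s^3 - 68*s^2 - 17*s + 29)
No further cancellation is possible in the step-3 result, so that is T(s). Its denominator becomes monic after dividing by the leading coefficient 24.

Therefore the answer is s^4 - 2*s^3/3 - 17*s^2/6 - 17*s/24 + 29/24.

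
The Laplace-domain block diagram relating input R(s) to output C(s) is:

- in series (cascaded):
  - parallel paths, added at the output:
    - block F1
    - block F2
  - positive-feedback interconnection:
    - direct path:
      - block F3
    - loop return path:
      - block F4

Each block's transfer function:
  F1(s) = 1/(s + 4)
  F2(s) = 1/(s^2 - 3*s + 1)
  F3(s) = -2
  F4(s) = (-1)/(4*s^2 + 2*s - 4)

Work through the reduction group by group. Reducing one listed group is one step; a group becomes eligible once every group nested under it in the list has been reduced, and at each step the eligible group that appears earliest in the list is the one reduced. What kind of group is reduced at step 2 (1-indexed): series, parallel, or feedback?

Answer: feedback

Working:
(1) add F1, F2 (parallel)
(2) reduce the feedback loop with forward F3 and return F4
(3) combine (F1+F2), [F3/(1-F3*F4)] in series
Step 2 collapses a feedback group.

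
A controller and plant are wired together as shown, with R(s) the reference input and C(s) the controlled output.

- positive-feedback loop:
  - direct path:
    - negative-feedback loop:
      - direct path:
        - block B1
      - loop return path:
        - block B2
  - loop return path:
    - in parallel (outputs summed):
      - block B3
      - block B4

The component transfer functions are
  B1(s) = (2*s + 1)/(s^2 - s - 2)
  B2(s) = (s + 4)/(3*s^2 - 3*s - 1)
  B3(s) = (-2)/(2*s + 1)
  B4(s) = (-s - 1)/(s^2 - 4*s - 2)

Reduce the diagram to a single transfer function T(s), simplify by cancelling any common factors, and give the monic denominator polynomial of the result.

Answer: s^6 - 6*s^5 + 28*s^4/3 + 3*s^3 - 52*s^2/3 - 14*s - 3

Working:
Step 1. apply the feedback formula to B1, B2, giving (6*s^3 - 3*s^2 - 5*s - 1)/(3*s^4 - 6*s^3 - 2*s^2 + 16*s + 6)
Step 2. combine B3, B4 in parallel, giving (-4*s^2 + 5*s + 3)/(2*s^3 - 7*s^2 - 8*s - 2)
Step 3. collapse the loop ([B1/(1+B1*B2)] forward, (B3+B4) return), giving (6*s^5 - 27*s^4 - 5*s^3 + 25*s^2 + 14*s + 2)/(3*s^6 - 18*s^5 + 28*s^4 + 9*s^3 - 52*s^2 - 42*s - 9)
The result of step 3 is T(s) in lowest terms. Its denominator has leading coefficient 3; dividing the denominator through by 3 makes it monic.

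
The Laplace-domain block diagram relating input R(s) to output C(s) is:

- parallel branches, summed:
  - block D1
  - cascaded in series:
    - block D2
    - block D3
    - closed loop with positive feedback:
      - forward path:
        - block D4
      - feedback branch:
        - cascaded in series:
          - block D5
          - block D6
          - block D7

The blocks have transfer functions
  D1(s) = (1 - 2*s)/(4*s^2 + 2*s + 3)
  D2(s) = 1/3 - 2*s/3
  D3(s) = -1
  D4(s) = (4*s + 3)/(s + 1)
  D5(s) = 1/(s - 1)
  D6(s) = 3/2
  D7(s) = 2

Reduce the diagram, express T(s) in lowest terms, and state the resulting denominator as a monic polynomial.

First reduce the diagram to T(s).

Step 1. cascade D5, D6, D7 -> 3/(s - 1)
Step 2. apply the feedback formula to D4, (D5*D6*D7) -> (4*s^2 - s - 3)/(s^2 - 12*s - 10)
Step 3. combine D2, D3, [D4/(1-D4*(D5*D6*D7))] in series -> (8*s^3 - 6*s^2 - 5*s + 3)/(3*s^2 - 36*s - 30)
Step 4. parallel reduction of D1, (D2*D3*[D4/(1-D4*(D5*D6*D7))]) -> (32*s^5 - 8*s^4 - 14*s^3 + 59*s^2 + 15*s - 21)/(12*s^4 - 138*s^3 - 183*s^2 - 168*s - 90)
T(s) is the step-4 result (common factors already cancelled). Leading coefficient of the denominator: 12. Divide through by 12 for the monic polynomial.

Answer: s^4 - 23*s^3/2 - 61*s^2/4 - 14*s - 15/2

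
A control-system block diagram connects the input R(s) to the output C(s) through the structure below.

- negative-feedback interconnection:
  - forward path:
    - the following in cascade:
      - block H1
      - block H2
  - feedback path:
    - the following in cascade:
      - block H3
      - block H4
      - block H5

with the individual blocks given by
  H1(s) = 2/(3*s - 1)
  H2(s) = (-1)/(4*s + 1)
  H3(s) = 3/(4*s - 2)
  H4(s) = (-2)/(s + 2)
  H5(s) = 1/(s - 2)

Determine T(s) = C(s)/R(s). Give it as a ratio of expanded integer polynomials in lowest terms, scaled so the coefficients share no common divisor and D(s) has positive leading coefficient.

Step 1: multiply H1, H2 (series): (-2)/(12*s^2 - s - 1)
Step 2: cascade H3, H4, H5: (-3)/(2*s^3 - s^2 - 8*s + 4)
Step 3: collapse the loop ((H1*H2) forward, (H3*H4*H5) return), which is the overall transfer function T(s) = C(s)/R(s) in lowest terms

Hence the answer: (-4*s^3 + 2*s^2 + 16*s - 8)/(24*s^5 - 14*s^4 - 97*s^3 + 57*s^2 + 4*s + 2)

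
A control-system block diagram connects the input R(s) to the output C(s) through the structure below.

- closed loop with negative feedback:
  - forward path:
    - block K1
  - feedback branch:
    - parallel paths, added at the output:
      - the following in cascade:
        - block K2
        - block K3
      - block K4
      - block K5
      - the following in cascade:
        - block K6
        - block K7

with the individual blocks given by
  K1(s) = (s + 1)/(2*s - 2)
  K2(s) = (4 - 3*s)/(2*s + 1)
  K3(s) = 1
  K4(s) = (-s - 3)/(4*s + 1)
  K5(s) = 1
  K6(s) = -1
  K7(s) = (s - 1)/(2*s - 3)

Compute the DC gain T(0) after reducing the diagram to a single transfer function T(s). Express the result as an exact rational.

Reducing step by step:

Step 1 - reduce the series chain K2, K3 = (4 - 3*s)/(2*s + 1)
Step 2 - series reduction of K6, K7 = (1 - s)/(2*s - 3)
Step 3 - reduce the parallel group (K2*K3), K4, K5, (K6*K7) = (-20*s^3 + 44*s^2 - 27*s - 5)/(16*s^3 - 12*s^2 - 16*s - 3)
Step 4 - feedback reduction of K1, ((K2*K3)+K4+K5+(K6*K7)) = (16*s^4 + 4*s^3 - 28*s^2 - 19*s - 3)/(12*s^4 - 32*s^3 + 9*s^2 - 6*s + 1)
Evaluating the step-4 result (the overall T(s)) at s = 0 gives T(0) = -3/1 = -3.

Answer: -3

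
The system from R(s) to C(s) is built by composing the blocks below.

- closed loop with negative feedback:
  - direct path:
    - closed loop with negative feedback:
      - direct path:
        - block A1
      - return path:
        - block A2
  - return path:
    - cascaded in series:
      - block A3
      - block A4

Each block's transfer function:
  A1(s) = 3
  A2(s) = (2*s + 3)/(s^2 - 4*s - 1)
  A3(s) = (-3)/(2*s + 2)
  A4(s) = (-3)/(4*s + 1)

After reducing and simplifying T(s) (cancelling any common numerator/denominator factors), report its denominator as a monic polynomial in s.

Reducing step by step:

1. reduce the feedback loop with forward A1 and return A2 = (3*s^2 - 12*s - 3)/(s^2 + 2*s + 8)
2. combine A3, A4 in series = 9/(8*s^2 + 10*s + 2)
3. apply the feedback formula to [A1/(1+A1*A2)], (A3*A4) = (24*s^4 - 66*s^3 - 138*s^2 - 54*s - 6)/(8*s^4 + 26*s^3 + 113*s^2 - 24*s - 11)
Step 3 gives the fully reduced T(s), with no common factor left to cancel. The denominator's leading coefficient is 8, so divide each of its coefficients by 8 to get the monic form.

Answer: s^4 + 13*s^3/4 + 113*s^2/8 - 3*s - 11/8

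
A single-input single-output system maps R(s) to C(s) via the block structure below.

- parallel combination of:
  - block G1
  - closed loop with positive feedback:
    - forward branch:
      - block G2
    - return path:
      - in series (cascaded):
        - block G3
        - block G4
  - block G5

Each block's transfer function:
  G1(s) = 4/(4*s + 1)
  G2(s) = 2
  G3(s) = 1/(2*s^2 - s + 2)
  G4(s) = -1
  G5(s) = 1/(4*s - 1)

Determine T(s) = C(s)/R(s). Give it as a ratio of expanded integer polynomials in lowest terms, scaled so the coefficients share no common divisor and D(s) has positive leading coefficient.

Step 1. series reduction of G3, G4; result (-1)/(2*s^2 - s + 2)
Step 2. reduce the feedback loop with forward G2 and return (G3*G4); result (4*s^2 - 2*s + 4)/(2*s^2 - s + 4)
Step 3. add G1, [G2/(1-G2*(G3*G4))], G5 (parallel) - this is the overall T(s), already in the required normalized form

Therefore the answer is (64*s^4 + 8*s^3 + 34*s^2 + 85*s - 16)/(32*s^4 - 16*s^3 + 62*s^2 + s - 4).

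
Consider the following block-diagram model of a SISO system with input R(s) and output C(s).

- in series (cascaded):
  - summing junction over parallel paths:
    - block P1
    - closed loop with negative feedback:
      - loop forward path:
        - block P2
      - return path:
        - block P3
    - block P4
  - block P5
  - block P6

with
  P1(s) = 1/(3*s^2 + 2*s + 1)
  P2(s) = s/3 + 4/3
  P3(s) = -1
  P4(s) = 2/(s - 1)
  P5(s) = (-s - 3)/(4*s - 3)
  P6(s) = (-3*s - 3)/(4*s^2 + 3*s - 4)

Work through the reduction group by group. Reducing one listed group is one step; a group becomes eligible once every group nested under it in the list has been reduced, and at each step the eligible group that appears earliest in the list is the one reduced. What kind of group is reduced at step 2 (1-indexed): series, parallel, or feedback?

Answer: parallel

Working:
Step 1 - reduce the feedback loop with forward P2 and return P3
Step 2 - combine P1, [P2/(1+P2*P3)], P4 in parallel
Step 3 - combine (P1+[P2/(1+P2*P3)]+P4), P5, P6 in series
The group at step 2 is a parallel group.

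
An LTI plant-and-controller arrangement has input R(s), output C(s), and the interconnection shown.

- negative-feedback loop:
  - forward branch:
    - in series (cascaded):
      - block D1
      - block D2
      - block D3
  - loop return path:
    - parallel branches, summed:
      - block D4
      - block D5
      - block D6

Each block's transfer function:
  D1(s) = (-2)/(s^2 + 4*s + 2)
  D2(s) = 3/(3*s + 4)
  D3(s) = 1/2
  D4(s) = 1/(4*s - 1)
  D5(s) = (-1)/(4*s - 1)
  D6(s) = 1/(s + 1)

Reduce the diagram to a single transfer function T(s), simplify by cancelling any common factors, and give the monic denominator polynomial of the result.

1. multiply D1, D2, D3 (series); result (-3)/(3*s^3 + 16*s^2 + 22*s + 8)
2. combine D4, D5, D6 in parallel; result 1/(s + 1)
3. close the feedback loop around (D1*D2*D3), (D4+D5+D6); result (-3*s - 3)/(3*s^4 + 19*s^3 + 38*s^2 + 30*s + 5)
Step 3 gives the fully reduced T(s), with no common factor left to cancel. The denominator's leading coefficient is 3, so divide each of its coefficients by 3 to get the monic form.

Final answer: s^4 + 19*s^3/3 + 38*s^2/3 + 10*s + 5/3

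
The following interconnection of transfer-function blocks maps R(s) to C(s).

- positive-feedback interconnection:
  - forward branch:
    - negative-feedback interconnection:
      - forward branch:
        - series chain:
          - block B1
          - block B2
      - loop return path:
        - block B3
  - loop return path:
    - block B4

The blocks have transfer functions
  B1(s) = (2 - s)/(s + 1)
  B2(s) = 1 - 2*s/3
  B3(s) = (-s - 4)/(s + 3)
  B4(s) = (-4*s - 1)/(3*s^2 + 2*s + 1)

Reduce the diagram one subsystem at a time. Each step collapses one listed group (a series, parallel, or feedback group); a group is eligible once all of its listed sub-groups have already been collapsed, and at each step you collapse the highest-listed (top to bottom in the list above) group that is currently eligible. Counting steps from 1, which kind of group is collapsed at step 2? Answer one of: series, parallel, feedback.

(1) cascade B1, B2
(2) reduce the feedback loop with forward (B1*B2) and return B3
(3) apply the feedback formula to [(B1*B2)/(1+(B1*B2)*B3)], B4
Step 2: feedback.

Answer: feedback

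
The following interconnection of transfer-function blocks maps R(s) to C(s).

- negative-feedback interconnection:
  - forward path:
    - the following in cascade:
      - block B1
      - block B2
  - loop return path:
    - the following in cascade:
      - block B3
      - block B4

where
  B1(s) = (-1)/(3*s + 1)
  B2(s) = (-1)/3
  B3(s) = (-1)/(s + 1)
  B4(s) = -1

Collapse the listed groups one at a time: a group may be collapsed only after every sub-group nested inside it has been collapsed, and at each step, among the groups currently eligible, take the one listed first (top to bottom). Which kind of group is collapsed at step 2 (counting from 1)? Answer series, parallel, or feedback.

1. reduce the series chain B1, B2
2. combine B3, B4 in series
3. feedback reduction of (B1*B2), (B3*B4)
Step 2: series.

Therefore the answer is series.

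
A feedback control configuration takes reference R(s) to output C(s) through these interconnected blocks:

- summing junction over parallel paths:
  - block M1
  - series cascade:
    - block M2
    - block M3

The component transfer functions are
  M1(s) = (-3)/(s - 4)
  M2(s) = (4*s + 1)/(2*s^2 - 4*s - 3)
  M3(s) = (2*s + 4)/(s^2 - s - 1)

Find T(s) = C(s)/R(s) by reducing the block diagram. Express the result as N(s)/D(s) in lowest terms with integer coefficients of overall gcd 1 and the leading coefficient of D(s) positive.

Step 1: series reduction of M2, M3 -> (8*s^2 + 18*s + 4)/(2*s^4 - 6*s^3 - s^2 + 7*s + 3)
Step 2: combine M1, (M2*M3) in parallel - this is the overall T(s), already in the required normalized form

Hence the answer: (-6*s^4 + 26*s^3 - 11*s^2 - 89*s - 25)/(2*s^5 - 14*s^4 + 23*s^3 + 11*s^2 - 25*s - 12)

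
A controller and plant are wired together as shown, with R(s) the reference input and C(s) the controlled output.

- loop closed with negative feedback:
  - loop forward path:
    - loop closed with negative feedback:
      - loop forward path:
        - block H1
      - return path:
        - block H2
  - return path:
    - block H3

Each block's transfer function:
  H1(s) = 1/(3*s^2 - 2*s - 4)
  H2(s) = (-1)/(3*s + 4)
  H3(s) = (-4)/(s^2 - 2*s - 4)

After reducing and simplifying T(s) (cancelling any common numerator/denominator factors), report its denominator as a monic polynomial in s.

1. feedback reduction of H1, H2 = (3*s + 4)/(9*s^3 + 6*s^2 - 20*s - 17)
2. feedback reduction of [H1/(1+H1*H2)], H3 = (3*s^3 - 2*s^2 - 20*s - 16)/(9*s^5 - 12*s^4 - 68*s^3 - s^2 + 102*s + 52)
Step 2 gives the fully reduced T(s), with no common factor left to cancel. The denominator's leading coefficient is 9, so divide each of its coefficients by 9 to get the monic form.

Therefore the answer is s^5 - 4*s^4/3 - 68*s^3/9 - s^2/9 + 34*s/3 + 52/9.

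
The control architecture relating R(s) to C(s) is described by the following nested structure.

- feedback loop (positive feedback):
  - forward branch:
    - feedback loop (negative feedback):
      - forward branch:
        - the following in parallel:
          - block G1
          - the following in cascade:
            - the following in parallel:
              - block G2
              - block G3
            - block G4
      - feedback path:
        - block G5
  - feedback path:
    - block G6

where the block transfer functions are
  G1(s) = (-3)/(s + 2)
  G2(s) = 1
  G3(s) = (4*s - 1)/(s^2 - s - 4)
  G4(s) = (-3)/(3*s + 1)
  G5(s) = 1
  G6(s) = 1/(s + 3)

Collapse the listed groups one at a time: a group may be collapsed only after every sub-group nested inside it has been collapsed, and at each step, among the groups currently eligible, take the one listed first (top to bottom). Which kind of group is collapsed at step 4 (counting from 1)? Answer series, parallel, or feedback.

1. add G2, G3 (parallel)
2. reduce the series chain (G2+G3), G4
3. add G1, ((G2+G3)*G4) (parallel)
4. collapse the loop ((G1+((G2+G3)*G4)) forward, G5 return)
5. apply the feedback formula to [(G1+((G2+G3)*G4))/(1+(G1+((G2+G3)*G4))*G5)], G6
So the answer for step 4 is feedback.

Final answer: feedback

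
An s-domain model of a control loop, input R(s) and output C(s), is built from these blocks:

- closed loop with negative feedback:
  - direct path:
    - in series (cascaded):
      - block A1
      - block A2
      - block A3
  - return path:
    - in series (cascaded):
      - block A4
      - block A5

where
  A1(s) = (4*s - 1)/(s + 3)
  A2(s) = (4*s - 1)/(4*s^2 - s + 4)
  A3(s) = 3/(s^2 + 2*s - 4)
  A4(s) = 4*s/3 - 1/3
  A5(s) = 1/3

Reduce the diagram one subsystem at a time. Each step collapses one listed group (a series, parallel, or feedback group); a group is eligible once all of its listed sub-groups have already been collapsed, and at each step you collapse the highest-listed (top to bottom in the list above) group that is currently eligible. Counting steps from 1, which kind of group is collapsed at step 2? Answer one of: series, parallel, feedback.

Reducing step by step:

1. reduce the series chain A1, A2, A3
2. multiply A4, A5 (series)
3. feedback reduction of (A1*A2*A3), (A4*A5)
At step 2 the group reduced is series.

Answer: series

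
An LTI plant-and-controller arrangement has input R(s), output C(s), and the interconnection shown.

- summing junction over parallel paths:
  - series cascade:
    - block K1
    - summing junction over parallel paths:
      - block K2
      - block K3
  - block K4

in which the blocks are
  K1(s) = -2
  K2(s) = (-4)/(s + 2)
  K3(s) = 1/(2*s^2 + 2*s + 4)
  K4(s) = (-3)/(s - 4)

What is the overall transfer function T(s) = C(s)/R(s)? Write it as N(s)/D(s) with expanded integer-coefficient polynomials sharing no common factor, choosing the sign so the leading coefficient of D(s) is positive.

Step 1. combine K2, K3 in parallel gives (-8*s^2 - 7*s - 14)/(2*s^3 + 6*s^2 + 8*s + 8)
Step 2. combine K1, (K2+K3) in series gives (8*s^2 + 7*s + 14)/(s^3 + 3*s^2 + 4*s + 4)
Step 3. sum the parallel branches (K1*(K2+K3)), K4, giving the overall T(s)

Therefore the answer is (5*s^3 - 34*s^2 - 26*s - 68)/(s^4 - s^3 - 8*s^2 - 12*s - 16).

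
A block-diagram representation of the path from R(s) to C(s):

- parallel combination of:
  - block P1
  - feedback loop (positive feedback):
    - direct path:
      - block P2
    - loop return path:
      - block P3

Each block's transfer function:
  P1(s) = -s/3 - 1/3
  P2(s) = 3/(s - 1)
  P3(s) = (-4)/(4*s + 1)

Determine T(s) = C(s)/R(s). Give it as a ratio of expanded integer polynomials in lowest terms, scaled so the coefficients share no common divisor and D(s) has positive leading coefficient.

The answer is (-4*s^3 - s^2 + 28*s - 2)/(12*s^2 - 9*s + 33).

Reasoning:
Step 1 - feedback reduction of P2, P3; result (12*s + 3)/(4*s^2 - 3*s + 11)
Step 2 - combine P1, [P2/(1-P2*P3)] in parallel - this is the overall T(s), already in the required normalized form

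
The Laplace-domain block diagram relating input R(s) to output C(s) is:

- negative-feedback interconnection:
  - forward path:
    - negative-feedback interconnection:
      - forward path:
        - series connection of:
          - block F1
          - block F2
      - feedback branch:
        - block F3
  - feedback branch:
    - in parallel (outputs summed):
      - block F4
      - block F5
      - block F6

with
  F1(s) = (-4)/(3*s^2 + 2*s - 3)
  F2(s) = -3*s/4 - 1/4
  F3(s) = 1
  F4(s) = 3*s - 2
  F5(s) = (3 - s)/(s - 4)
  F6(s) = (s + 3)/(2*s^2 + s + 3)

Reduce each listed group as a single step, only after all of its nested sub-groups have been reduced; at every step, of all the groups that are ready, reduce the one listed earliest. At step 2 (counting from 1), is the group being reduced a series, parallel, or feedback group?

The answer is feedback.

Reasoning:
1. combine F1, F2 in series
2. close the feedback loop around (F1*F2), F3
3. parallel reduction of F4, F5, F6
4. apply the feedback formula to [(F1*F2)/(1+(F1*F2)*F3)], (F4+F5+F6)
Step 2 collapses a feedback group.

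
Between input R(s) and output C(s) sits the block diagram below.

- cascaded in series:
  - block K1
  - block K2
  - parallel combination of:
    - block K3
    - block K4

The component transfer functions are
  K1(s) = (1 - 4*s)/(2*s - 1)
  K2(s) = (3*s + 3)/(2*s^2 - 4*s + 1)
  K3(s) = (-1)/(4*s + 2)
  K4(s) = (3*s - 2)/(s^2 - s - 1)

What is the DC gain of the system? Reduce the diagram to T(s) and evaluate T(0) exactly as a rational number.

Answer: -9/2

Working:
1. add K3, K4 (parallel) = (11*s^2 - s - 3)/(4*s^3 - 2*s^2 - 6*s - 2)
2. reduce the series chain K1, K2, (K3+K4) = (-132*s^4 - 87*s^3 + 78*s^2 + 24*s - 9)/(16*s^6 - 48*s^5 + 20*s^4 + 36*s^3 - 14*s^2 - 6*s + 2)
Evaluating the step-2 result (the overall T(s)) at s = 0 gives T(0) = -9/2.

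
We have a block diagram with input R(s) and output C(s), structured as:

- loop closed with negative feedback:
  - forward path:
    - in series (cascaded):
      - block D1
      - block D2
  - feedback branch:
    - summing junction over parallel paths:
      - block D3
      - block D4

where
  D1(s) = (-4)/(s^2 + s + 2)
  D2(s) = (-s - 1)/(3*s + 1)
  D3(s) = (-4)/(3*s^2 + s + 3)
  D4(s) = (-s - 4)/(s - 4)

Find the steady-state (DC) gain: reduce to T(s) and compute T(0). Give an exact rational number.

The answer is 6.

Reasoning:
Step 1 - series reduction of D1, D2 = (4*s + 4)/(3*s^3 + 4*s^2 + 7*s + 2)
Step 2 - parallel reduction of D3, D4 = (-3*s^3 - 13*s^2 - 11*s + 4)/(3*s^3 - 11*s^2 - s - 12)
Step 3 - collapse the loop ((D1*D2) forward, (D3+D4) return) = (12*s^4 - 32*s^3 - 48*s^2 - 52*s - 48)/(9*s^6 - 21*s^5 - 38*s^4 - 175*s^3 - 173*s^2 - 114*s - 8)
The step-3 result is T(s). Setting s = 0: T(0) = -48/(-8) = 6.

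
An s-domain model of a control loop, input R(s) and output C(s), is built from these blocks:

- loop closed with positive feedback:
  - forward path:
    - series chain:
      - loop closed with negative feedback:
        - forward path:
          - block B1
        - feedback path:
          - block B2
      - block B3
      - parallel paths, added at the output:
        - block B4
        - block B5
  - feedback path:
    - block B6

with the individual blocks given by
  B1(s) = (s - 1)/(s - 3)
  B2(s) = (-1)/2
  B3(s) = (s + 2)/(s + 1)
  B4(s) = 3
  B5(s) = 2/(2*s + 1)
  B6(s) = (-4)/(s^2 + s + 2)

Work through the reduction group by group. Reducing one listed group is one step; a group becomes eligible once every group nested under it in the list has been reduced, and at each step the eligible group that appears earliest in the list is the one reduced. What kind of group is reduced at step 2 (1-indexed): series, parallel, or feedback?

[1] reduce the feedback loop with forward B1 and return B2
[2] parallel reduction of B4, B5
[3] multiply [B1/(1+B1*B2)], B3, (B4+B5) (series)
[4] reduce the feedback loop with forward ([B1/(1+B1*B2)]*B3*(B4+B5)) and return B6
Step 2 collapses a parallel group.

Answer: parallel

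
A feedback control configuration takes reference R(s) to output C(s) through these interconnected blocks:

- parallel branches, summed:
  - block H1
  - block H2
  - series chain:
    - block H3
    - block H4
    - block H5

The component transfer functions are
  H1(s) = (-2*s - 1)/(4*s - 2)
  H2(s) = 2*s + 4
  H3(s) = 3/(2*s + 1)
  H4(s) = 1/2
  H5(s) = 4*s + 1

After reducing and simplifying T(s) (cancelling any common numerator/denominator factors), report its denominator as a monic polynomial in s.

Step 1 - cascade H3, H4, H5, giving (12*s + 3)/(4*s + 2)
Step 2 - reduce the parallel group H1, H2, (H3*H4*H5), giving (8*s^3 + 26*s^2 - 7*s - 6)/(4*s^2 - 1)
That last expression is T(s), already simplified. Scaling its denominator by 1/4 (the reciprocal of the leading coefficient) yields the monic denominator.

Answer: s^2 - 1/4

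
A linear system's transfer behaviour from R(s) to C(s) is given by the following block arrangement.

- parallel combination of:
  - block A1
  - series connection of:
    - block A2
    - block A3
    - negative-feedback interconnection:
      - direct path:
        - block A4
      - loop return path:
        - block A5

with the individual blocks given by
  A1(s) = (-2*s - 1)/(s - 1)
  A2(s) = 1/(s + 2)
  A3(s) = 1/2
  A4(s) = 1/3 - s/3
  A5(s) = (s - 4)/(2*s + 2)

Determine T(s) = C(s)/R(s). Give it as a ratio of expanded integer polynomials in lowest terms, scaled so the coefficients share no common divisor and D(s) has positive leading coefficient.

(1) close the feedback loop around A4, A5 -> (2*s^2 - 2)/(s^2 - 11*s - 2)
(2) combine A2, A3, [A4/(1+A4*A5)] in series -> (s^2 - 1)/(s^3 - 9*s^2 - 24*s - 4)
(3) sum the parallel branches A1, (A2*A3*[A4/(1+A4*A5)]); the result is T(s) itself (integer coefficients, no common factor, positive leading denominator coefficient)

Hence the answer: (-2*s^4 + 18*s^3 + 56*s^2 + 31*s + 5)/(s^4 - 10*s^3 - 15*s^2 + 20*s + 4)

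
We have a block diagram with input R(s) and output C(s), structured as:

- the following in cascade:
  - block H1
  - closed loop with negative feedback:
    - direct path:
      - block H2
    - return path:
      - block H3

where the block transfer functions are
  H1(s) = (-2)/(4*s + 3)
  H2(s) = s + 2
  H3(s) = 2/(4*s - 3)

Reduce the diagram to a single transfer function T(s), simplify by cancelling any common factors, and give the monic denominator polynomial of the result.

[1] collapse the loop (H2 forward, H3 return), giving (4*s^2 + 5*s - 6)/(6*s + 1)
[2] multiply H1, [H2/(1+H2*H3)] (series), giving (-8*s^2 - 10*s + 12)/(24*s^2 + 22*s + 3)
T(s) is the step-2 result (common factors already cancelled). Leading coefficient of the denominator: 24. Divide through by 24 for the monic polynomial.

Final answer: s^2 + 11*s/12 + 1/8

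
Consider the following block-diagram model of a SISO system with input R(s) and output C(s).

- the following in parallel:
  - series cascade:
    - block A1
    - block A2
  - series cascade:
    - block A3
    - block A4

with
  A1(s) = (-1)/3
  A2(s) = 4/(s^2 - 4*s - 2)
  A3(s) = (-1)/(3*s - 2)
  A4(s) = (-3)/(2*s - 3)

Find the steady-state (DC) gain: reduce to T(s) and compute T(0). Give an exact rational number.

Answer: 7/6

Working:
1. cascade A1, A2 = (-4)/(3*s^2 - 12*s - 6)
2. reduce the series chain A3, A4 = 3/(6*s^2 - 13*s + 6)
3. sum the parallel branches (A1*A2), (A3*A4) = (-15*s^2 + 16*s - 42)/(18*s^4 - 111*s^3 + 138*s^2 + 6*s - 36)
That last expression is T(s); at s = 0 only the constant terms survive, so T(0) = -42/(-36) = 7/6.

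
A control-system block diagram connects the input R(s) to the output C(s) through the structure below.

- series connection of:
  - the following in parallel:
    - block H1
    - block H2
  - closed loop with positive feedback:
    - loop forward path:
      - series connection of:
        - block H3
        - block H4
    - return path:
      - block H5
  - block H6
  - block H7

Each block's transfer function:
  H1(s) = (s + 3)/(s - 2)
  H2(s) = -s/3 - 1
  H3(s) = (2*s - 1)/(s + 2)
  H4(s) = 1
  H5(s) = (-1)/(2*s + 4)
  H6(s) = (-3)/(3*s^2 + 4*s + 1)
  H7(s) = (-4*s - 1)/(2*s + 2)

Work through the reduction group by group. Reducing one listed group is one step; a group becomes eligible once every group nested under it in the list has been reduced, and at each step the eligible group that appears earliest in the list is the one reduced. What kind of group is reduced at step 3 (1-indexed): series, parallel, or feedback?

1. sum the parallel branches H1, H2
2. series reduction of H3, H4
3. close the feedback loop around (H3*H4), H5
4. multiply (H1+H2), [(H3*H4)/(1-(H3*H4)*H5)], H6, H7 (series)
The group at step 3 is a feedback group.

Answer: feedback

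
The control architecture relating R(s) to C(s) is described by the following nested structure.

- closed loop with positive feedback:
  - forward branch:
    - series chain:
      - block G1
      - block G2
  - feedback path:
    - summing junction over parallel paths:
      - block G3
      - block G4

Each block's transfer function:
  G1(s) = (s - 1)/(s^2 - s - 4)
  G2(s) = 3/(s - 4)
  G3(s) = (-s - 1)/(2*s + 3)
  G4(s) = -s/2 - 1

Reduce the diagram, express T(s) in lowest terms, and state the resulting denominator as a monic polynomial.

First reduce the diagram to T(s).

Step 1 - multiply G1, G2 (series) = (3*s - 3)/(s^3 - 5*s^2 + 16)
Step 2 - reduce the parallel group G3, G4 = (-2*s^2 - 9*s - 8)/(4*s + 6)
Step 3 - feedback reduction of (G1*G2), (G3+G4) = (12*s^2 + 6*s - 18)/(4*s^4 - 8*s^3 - 9*s^2 + 61*s + 72)
The result of step 3 is T(s) in lowest terms. Its denominator has leading coefficient 4; dividing the denominator through by 4 makes it monic.

Answer: s^4 - 2*s^3 - 9*s^2/4 + 61*s/4 + 18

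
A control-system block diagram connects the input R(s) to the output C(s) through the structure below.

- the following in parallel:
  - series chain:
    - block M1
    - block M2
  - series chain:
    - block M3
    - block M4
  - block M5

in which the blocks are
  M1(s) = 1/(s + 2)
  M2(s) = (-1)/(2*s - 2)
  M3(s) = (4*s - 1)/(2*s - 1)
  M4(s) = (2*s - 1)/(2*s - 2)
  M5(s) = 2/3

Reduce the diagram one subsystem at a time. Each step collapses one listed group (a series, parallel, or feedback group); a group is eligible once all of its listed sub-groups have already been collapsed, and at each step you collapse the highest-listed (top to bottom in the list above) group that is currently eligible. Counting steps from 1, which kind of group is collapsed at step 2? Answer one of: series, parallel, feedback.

[1] cascade M1, M2
[2] multiply M3, M4 (series)
[3] add (M1*M2), (M3*M4), M5 (parallel)
The group at step 2 is a series group.

Therefore the answer is series.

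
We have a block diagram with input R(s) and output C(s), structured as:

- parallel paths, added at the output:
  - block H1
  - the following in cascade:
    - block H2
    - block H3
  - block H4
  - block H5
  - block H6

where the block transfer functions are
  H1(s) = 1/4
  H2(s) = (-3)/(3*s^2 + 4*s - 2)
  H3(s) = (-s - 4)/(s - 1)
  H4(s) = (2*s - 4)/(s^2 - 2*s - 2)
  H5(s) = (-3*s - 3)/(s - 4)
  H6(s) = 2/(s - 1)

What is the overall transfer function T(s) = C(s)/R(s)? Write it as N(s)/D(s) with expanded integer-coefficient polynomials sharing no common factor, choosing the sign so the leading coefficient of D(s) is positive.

1. combine H2, H3 in series: (3*s + 12)/(3*s^3 + s^2 - 6*s + 2)
2. add H1, (H2*H3), H4, H5, H6 (parallel): this yields T(s), and no further normalization is needed

Answer: (-33*s^6 + 55*s^5 - 2*s^4 + 100*s^3 + 352*s^2 - 20*s + 448)/(12*s^6 - 68*s^5 + 24*s^4 + 272*s^3 - 160*s^2 - 144*s + 64)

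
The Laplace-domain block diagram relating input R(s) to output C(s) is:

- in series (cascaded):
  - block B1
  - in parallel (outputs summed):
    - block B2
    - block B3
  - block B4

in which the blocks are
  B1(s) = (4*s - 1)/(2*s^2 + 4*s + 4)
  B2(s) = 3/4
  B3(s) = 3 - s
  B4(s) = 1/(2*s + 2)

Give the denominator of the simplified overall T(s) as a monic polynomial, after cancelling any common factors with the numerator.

Answer: s^3 + 3*s^2 + 4*s + 2

Working:
(1) parallel reduction of B2, B3 -> 15/4 - s
(2) cascade B1, (B2+B3), B4 -> (-16*s^2 + 64*s - 15)/(16*s^3 + 48*s^2 + 64*s + 32)
No further cancellation is possible in the step-2 result, so that is T(s). Its denominator becomes monic after dividing by the leading coefficient 16.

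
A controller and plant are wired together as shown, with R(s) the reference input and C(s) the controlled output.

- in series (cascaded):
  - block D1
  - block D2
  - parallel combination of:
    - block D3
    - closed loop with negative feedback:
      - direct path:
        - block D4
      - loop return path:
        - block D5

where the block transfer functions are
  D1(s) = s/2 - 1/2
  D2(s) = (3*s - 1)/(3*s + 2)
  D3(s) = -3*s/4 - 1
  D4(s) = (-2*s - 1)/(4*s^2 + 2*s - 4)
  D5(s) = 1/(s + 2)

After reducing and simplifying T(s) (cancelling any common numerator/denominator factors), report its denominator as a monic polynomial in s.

Reducing step by step:

Step 1: apply the feedback formula to D4, D5 -> (-2*s^2 - 5*s - 2)/(4*s^3 + 10*s^2 - 2*s - 9)
Step 2: reduce the parallel group D3, [D4/(1+D4*D5)] -> (-12*s^4 - 46*s^3 - 42*s^2 + 15*s + 28)/(16*s^3 + 40*s^2 - 8*s - 36)
Step 3: reduce the series chain D1, D2, (D3+[D4/(1+D4*D5)]) -> (-36*s^6 - 90*s^5 + 46*s^4 + 167*s^3 - 18*s^2 - 97*s + 28)/(96*s^4 + 304*s^3 + 112*s^2 - 248*s - 144)
T(s) is the step-3 result (common factors already cancelled). Leading coefficient of the denominator: 96. Divide through by 96 for the monic polynomial.

Answer: s^4 + 19*s^3/6 + 7*s^2/6 - 31*s/12 - 3/2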